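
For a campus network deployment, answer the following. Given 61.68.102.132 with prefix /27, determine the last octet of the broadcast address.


Given: IP = 61.68.102.132, prefix = /27
Host bits = 32 - 27 = 5
Network last octet = 132 AND mask = 128
Host part size = 2^5 - 1 = 31
Broadcast last octet = 128 OR 31 = 159

159


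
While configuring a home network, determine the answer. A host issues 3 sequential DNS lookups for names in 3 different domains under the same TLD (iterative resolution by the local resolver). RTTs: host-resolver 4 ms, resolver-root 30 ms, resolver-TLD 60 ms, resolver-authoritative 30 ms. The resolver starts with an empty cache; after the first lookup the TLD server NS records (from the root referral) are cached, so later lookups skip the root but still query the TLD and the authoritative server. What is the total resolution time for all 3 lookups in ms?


Lookup 1 (cold cache): local + root + TLD + auth = 4 + 30 + 60 + 30 = 124 ms
Lookups 2..3 (TLD NS cached -> skip root; new domain -> still ask TLD and auth): local + TLD + auth = 4 + 60 + 30 = 94 ms each
Remaining 2 lookups: 2 * 94 = 188 ms
Total = 124 + 188 = 312 ms

312


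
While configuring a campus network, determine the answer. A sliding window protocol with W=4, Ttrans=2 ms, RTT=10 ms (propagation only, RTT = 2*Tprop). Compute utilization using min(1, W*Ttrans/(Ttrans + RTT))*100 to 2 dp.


Given: W = 4, Ttrans = 2 ms, RTT = 10 ms (= 2 * Tprop, Tprop = 5 ms)
Cycle time = Ttrans + RTT = 2 + 10 = 12 ms (first packet sent until its ACK returns)
W * Ttrans = 4 * 2 = 8 ms of sending per cycle
W * Ttrans / (Ttrans + RTT) = 8 / 12 = 0.666667
U = min(1, 0.666667) = 0.666667
U% = 66.67%

66.67


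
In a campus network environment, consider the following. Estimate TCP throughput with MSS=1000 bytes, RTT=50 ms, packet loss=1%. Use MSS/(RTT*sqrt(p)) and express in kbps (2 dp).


Given: MSS = 1000 bytes, RTT = 50 ms, loss = 1%
RTT in seconds = 50 / 1000 = 0.05
Loss rate = 1% = 0.01
sqrt(loss) = sqrt(0.01) = 0.1
Throughput (bytes/s) = 1000 / (0.05 * 0.1) = 200000.0000
Throughput (kbps) = 200000.0000 * 8 / 1000 = 1600.000000 -> 1600.00 kbps (2 dp)

1600.00


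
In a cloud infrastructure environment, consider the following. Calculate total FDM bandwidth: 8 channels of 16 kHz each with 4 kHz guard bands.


Given: 8 channels, 16 kHz each, guard = 4 kHz
Channel bandwidth = 8 * 16 = 128 kHz
Guard bands = 7 gaps * 4 kHz = 28 kHz
Total = 128 + 28 = 156 kHz

156


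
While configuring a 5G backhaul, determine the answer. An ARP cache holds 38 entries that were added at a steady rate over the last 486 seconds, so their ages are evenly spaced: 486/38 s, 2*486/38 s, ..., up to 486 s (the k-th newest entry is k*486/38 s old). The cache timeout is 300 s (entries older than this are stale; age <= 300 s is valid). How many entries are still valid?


Ages are k * 486/38 s for k = 1..38 (spacing = 12.7895 s).
Entry k is valid iff k * 486/38 <= 300 iff k <= 38 * 300 / 486 = 23.4568
n_valid = floor(23.4568) = 23
(n_stale = 38 - 23 = 15)

23


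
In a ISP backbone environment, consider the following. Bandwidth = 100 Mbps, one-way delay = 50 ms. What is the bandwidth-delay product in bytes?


Given: bandwidth = 100 Mbps, delay = 50 ms
BDP in bits = 100 * 10^6 * 50 / 1000
BDP in bits = 5000000
BDP in bytes = 5000000 / 8 = 625000

625000


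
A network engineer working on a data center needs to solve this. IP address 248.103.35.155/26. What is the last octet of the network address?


Given: IP = 248.103.35.155, prefix = /26
Subnet mask = 255.255.255.192
Last octet of IP: 155
Last octet of mask: 192
Network last octet = 155 AND 192 = 128

128


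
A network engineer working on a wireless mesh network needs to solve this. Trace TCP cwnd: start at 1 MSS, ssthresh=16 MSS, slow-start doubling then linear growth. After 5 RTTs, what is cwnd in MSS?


RTT 0: cwnd = 1 MSS (initial)
RTT 1: cwnd = 2 MSS (slow start, doubled)
RTT 2: cwnd = 4 MSS (slow start, doubled)
RTT 3: cwnd = 8 MSS (slow start, doubled)
RTT 4: cwnd = 16 MSS (slow start, doubled)
RTT 5: cwnd = 17 MSS (congestion avoidance, +1)

17


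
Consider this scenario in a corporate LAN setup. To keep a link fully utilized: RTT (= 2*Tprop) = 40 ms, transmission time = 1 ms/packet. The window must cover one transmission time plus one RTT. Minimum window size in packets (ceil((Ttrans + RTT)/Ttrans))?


Given: Ttrans = 1 ms, RTT = 40 ms (= 2 * Tprop, Tprop = 20 ms)
Time until first ACK returns = Ttrans + RTT = 1 + 40 = 41 ms
Need W * Ttrans >= Ttrans + RTT  ->  W >= (Ttrans + RTT) / Ttrans
(Ttrans + RTT) / Ttrans = 41 / 1 = 41
W_min = ceil(41) = 41

41


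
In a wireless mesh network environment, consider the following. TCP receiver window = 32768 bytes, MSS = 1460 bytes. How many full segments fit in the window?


Given: RWND = 32768 bytes, MSS = 1460 bytes
Full segments = floor(RWND / MSS)
Full segments = floor(32768 / 1460)
Full segments = floor(22.4438) = 22

22


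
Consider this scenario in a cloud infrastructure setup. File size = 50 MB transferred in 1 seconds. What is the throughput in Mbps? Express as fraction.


Given: file = 50 MB, time = 1 s
File in Mb = 50 * 8 = 400 Mb
Throughput = 400 / 1 Mbps
Throughput = 400 Mbps

400


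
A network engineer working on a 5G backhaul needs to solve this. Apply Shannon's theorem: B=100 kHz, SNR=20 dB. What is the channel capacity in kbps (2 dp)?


Given: B = 100 kHz, SNR = 20 dB
SNR linear = 10^(20/10) = 100
1 + SNR = 101
log2(101) = 6.6582114828
C = 100 * 1000 * 6.6582114828 = 665821.1483 bps
C = 665.821148 kbps -> 665.82 kbps (2 dp)

665.82


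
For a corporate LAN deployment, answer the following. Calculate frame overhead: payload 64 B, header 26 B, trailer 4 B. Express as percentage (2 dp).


Given: payload = 64 B, header = 26 B, trailer = 4 B
Overhead bytes = header + trailer = 26 + 4 = 30
Total frame = payload + overhead = 64 + 30 = 94
Overhead % = 30 / 94 * 100 = 31.9149% -> 31.91% (2 dp)

31.91


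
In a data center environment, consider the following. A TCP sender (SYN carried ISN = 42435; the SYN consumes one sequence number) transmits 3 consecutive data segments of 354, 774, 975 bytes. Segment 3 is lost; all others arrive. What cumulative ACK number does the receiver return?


SYN uses sequence number 42435; first data byte = ISN + 1 = 42436.
Segment 1: SEQ = 42436, len = 354 B, covers [42436, 42789]
Segment 2: SEQ = 42790, len = 774 B, covers [42790, 43563]
Segment 3: SEQ = 43564, len = 975 B, covers [43564, 44538] [LOST]
In-order data received: bytes [42436, 43563] (segments 1..2).
Segment 3 missing -> gap begins at byte 43564.
Cumulative ACK = next expected in-order byte = 42436 + 354 + 774 = 43564

43564


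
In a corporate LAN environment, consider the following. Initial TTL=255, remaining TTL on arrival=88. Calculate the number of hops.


Given: initial TTL = 255, received TTL = 88
Hops = initial TTL - received TTL
Hops = 255 - 88 = 167

167


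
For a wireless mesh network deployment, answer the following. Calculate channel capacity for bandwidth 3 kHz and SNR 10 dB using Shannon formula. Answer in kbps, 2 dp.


Given: B = 3 kHz, SNR = 10 dB
SNR linear = 10^(10/10) = 10
1 + SNR = 11
log2(11) = 3.4594316186
C = 3 * 1000 * 3.4594316186 = 10378.2949 bps
C = 10.378295 kbps -> 10.38 kbps (2 dp)

10.38


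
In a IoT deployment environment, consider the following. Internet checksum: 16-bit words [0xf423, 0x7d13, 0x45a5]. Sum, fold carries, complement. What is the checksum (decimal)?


Given words: [0xf423, 0x7d13, 0x45a5]
Step 1: Sum all words
Raw sum = 62499 + 32019 + 17829 = 112347
Step 2: Fold carry: (46811 + 1) = 46812
One's complement = ~46812 & 0xFFFF = 18723

18723


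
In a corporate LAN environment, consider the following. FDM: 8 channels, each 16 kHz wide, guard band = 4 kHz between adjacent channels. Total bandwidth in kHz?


Given: 8 channels, 16 kHz each, guard = 4 kHz
Channel bandwidth = 8 * 16 = 128 kHz
Guard bands = 7 gaps * 4 kHz = 28 kHz
Total = 128 + 28 = 156 kHz

156


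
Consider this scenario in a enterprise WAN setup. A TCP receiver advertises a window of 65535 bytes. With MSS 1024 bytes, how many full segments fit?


Given: RWND = 65535 bytes, MSS = 1024 bytes
Full segments = floor(RWND / MSS)
Full segments = floor(65535 / 1024)
Full segments = floor(63.999) = 63

63


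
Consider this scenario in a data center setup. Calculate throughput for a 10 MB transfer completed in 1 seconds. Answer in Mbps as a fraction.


Given: file = 10 MB, time = 1 s
File in Mb = 10 * 8 = 80 Mb
Throughput = 80 / 1 Mbps
Throughput = 80 Mbps

80


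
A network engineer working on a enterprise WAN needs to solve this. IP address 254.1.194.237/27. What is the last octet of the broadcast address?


Given: IP = 254.1.194.237, prefix = /27
Host bits = 32 - 27 = 5
Network last octet = 237 AND mask = 224
Host part size = 2^5 - 1 = 31
Broadcast last octet = 224 OR 31 = 255

255


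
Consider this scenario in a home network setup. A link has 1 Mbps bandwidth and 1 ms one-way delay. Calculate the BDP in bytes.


Given: bandwidth = 1 Mbps, delay = 1 ms
BDP in bits = 1 * 10^6 * 1 / 1000
BDP in bits = 1000
BDP in bytes = 1000 / 8 = 125

125


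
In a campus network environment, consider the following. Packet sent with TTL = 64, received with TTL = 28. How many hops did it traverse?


Given: initial TTL = 64, received TTL = 28
Hops = initial TTL - received TTL
Hops = 64 - 28 = 36

36


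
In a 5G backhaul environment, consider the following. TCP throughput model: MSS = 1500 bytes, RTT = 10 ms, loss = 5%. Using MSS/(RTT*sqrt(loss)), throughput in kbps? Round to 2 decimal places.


Given: MSS = 1500 bytes, RTT = 10 ms, loss = 5%
RTT in seconds = 10 / 1000 = 0.01
Loss rate = 5% = 0.05
sqrt(loss) = sqrt(0.05) = 0.223606797750
Throughput (bytes/s) = 1500 / (0.01 * 0.223606797750) = 670820.3932
Throughput (kbps) = 670820.3932 * 8 / 1000 = 5366.563146 -> 5366.56 kbps (2 dp)

5366.56


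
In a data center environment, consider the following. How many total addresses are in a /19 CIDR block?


Given: CIDR prefix /19
Host bits = 32 - 19 = 13
Total addresses = 2^13 = 8192

8192


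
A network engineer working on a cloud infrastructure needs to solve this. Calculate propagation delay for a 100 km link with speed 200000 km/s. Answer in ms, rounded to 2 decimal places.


Given: distance = 100 km, speed = 200000 km/s
Delay = distance / speed = 100 / 200000 seconds
Delay in ms = 100 * 1000 / 200000
Delay = 0.5000 ms
Rounded to 2 dp = 0.50 ms

0.50


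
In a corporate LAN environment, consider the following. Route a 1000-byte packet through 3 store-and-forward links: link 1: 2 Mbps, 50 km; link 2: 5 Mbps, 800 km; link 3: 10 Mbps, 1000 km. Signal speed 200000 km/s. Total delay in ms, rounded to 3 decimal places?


Packet = 1000 bytes = 8000 bits. Store-and-forward: sum (t_trans + t_prop) per link.
Link 1: t_trans = 8000/(2*10^6) s = 4.0000 ms; t_prop = 50/200000 s = 0.2500 ms; subtotal = 4.2500 ms
Link 2: t_trans = 8000/(5*10^6) s = 1.6000 ms; t_prop = 800/200000 s = 4.0000 ms; subtotal = 5.6000 ms
Link 3: t_trans = 8000/(10*10^6) s = 0.8000 ms; t_prop = 1000/200000 s = 5.0000 ms; subtotal = 5.8000 ms
End-to-end = 4.2500 + 5.6000 + 5.8000 = 15.6500 ms -> 15.650 ms (3 dp)

15.650


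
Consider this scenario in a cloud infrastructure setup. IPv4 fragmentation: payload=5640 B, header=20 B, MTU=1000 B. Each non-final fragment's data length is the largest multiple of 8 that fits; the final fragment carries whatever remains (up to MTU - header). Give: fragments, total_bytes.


Max data per non-final fragment = floor((MTU - header)/8)*8 = floor((1000 - 20)/8)*8 = floor(980/8)*8 = 976 B
Final fragment needs no 8-byte alignment: it can carry up to MTU - header = 980 B
Non-final fragments needed = ceil((payload - 980) / 976) = ceil(4660/976) = ceil(4.7746) = 5
Number of fragments = 5 + 1 = 6
Fragment sizes (data): 5 * 976 B + 760 B (last, 760 <= 980 OK)
Total bytes sent = payload + n_frags * header = 5640 + 6*20 = 5640 + 120 = 5760 B

6, 5760


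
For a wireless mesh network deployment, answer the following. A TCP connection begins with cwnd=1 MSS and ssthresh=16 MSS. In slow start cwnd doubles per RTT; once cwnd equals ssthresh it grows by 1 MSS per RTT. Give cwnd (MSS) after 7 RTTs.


RTT 0: cwnd = 1 MSS (initial)
RTT 1: cwnd = 2 MSS (slow start, doubled)
RTT 2: cwnd = 4 MSS (slow start, doubled)
RTT 3: cwnd = 8 MSS (slow start, doubled)
RTT 4: cwnd = 16 MSS (slow start, doubled)
RTT 5: cwnd = 17 MSS (congestion avoidance, +1)
RTT 6: cwnd = 18 MSS (congestion avoidance, +1)
RTT 7: cwnd = 19 MSS (congestion avoidance, +1)

19


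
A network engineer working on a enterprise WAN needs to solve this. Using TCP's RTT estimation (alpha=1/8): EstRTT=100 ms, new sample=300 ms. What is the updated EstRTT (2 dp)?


Given: EstRTT = 100 ms, SampleRTT = 300 ms, alpha = 1/8
New EstRTT = (1 - alpha) * EstRTT + alpha * SampleRTT
(7/8) * 100 = 87.5
(1/8) * 300 = 37.5
New EstRTT = 87.5 + 37.5 = 125 ms -> 125.00 ms (2 dp)

125.00


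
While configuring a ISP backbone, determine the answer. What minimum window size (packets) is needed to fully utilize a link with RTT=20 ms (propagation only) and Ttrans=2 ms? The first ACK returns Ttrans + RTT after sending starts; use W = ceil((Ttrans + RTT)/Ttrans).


Given: Ttrans = 2 ms, RTT = 20 ms (= 2 * Tprop, Tprop = 10 ms)
Time until first ACK returns = Ttrans + RTT = 2 + 20 = 22 ms
Need W * Ttrans >= Ttrans + RTT  ->  W >= (Ttrans + RTT) / Ttrans
(Ttrans + RTT) / Ttrans = 22 / 2 = 11
W_min = ceil(11) = 11

11


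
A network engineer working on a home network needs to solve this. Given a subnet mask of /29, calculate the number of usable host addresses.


Given: subnet mask /29
Host bits = 32 - 29 = 3
Total addresses = 2^3 = 8
Usable hosts = 8 - 2 (network + broadcast) = 6

6


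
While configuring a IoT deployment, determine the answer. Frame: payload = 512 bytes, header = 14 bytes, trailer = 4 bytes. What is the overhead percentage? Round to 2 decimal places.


Given: payload = 512 B, header = 14 B, trailer = 4 B
Overhead bytes = header + trailer = 14 + 4 = 18
Total frame = payload + overhead = 512 + 18 = 530
Overhead % = 18 / 530 * 100 = 3.3962% -> 3.40% (2 dp)

3.40


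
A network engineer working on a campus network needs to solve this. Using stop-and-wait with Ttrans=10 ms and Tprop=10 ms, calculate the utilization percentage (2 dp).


Given: Ttrans = 10 ms, Tprop = 10 ms
RTT = 2 * Tprop = 2 * 10 = 20 ms
U = Ttrans / (Ttrans + RTT)
U = 10 / (10 + 20)
U = 10 / 30 = 0.333333
U% = 33.33%

33.33


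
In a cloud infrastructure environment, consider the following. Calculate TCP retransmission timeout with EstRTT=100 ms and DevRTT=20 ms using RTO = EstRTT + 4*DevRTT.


Given: EstRTT = 100 ms, DevRTT = 20 ms
Timeout = EstRTT + 4 * DevRTT
4 * DevRTT = 4 * 20 = 80
Timeout = 100 + 80 = 180 ms

180


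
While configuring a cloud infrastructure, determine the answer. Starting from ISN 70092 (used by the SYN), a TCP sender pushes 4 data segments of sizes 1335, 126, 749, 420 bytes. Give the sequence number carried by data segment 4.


The SYN occupies sequence number ISN = 70092, so the first data byte is ISN + 1 = 70093.
SEQ of data segment i = (ISN + 1) + sum of payload sizes of segments 1..i-1.
Segment 1: SEQ = 70093, payload = 1335 bytes
Segment 2: SEQ = 71428, payload = 126 bytes
Segment 3: SEQ = 71554, payload = 749 bytes
Segment 4: SEQ = 72303, payload = 420 bytes
SEQ of segment 4 = 70093 + 1335 + 126 + 749 = 72303

72303


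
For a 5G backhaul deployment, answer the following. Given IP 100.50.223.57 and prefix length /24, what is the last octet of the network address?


Given: IP = 100.50.223.57, prefix = /24
Subnet mask = 255.255.255.0
Last octet of IP: 57
Last octet of mask: 0
Network last octet = 57 AND 0 = 0

0


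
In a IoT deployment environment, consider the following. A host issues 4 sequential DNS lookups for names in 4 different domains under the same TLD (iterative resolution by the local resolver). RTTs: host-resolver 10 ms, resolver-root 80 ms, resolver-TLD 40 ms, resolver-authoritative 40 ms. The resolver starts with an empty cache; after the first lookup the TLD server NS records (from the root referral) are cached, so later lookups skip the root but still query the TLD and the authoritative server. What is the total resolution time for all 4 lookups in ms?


Lookup 1 (cold cache): local + root + TLD + auth = 10 + 80 + 40 + 40 = 170 ms
Lookups 2..4 (TLD NS cached -> skip root; new domain -> still ask TLD and auth): local + TLD + auth = 10 + 40 + 40 = 90 ms each
Remaining 3 lookups: 3 * 90 = 270 ms
Total = 170 + 270 = 440 ms

440


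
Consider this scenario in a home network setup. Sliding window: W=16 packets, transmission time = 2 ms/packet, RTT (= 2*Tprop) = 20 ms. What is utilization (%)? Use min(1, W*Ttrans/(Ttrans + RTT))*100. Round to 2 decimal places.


Given: W = 16, Ttrans = 2 ms, RTT = 20 ms (= 2 * Tprop, Tprop = 10 ms)
Cycle time = Ttrans + RTT = 2 + 20 = 22 ms (first packet sent until its ACK returns)
W * Ttrans = 16 * 2 = 32 ms of sending per cycle
W * Ttrans / (Ttrans + RTT) = 32 / 22 = 1.454545
U = min(1, 1.454545) = 1.000000
U% = 100.00%

100.00


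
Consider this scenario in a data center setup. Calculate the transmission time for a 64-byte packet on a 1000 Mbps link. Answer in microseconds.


Given: packet = 64 bytes, bandwidth = 1000 Mbps
Packet in bits = 64 * 8 = 512 bits
Bandwidth = 1000 * 10^6 = 1000000000 bps
Time = 512 / 1000000000 seconds
Time in us = 512 * 10^6 / 1000000000 = 0.512

0.512


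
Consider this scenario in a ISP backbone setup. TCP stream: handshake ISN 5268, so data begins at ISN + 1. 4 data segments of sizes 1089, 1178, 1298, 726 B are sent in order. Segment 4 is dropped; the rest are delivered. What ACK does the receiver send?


SYN uses sequence number 5268; first data byte = ISN + 1 = 5269.
Segment 1: SEQ = 5269, len = 1089 B, covers [5269, 6357]
Segment 2: SEQ = 6358, len = 1178 B, covers [6358, 7535]
Segment 3: SEQ = 7536, len = 1298 B, covers [7536, 8833]
Segment 4: SEQ = 8834, len = 726 B, covers [8834, 9559] [LOST]
In-order data received: bytes [5269, 8833] (segments 1..3).
Segment 4 missing -> gap begins at byte 8834.
Cumulative ACK = next expected in-order byte = 5269 + 1089 + 1178 + 1298 = 8834

8834


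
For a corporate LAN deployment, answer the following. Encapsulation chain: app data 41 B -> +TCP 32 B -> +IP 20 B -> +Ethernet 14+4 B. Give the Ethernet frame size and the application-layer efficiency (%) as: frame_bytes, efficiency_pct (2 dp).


TCP segment = 41 + 32 = 73 B
IP packet = 73 + 20 = 93 B
Ethernet frame = 93 + 14 + 4 = 111 B
Efficiency = app / frame = 41 / 111 = 0.369369 = 36.9369% -> 36.94% (2 dp)

111, 36.94


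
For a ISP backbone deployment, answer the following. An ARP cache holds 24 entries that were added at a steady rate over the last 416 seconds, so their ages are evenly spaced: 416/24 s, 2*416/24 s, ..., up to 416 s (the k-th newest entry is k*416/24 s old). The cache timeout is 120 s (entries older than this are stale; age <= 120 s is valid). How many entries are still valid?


Ages are k * 416/24 s for k = 1..24 (spacing = 17.3333 s).
Entry k is valid iff k * 416/24 <= 120 iff k <= 24 * 120 / 416 = 6.9231
n_valid = floor(6.9231) = 6
(n_stale = 24 - 6 = 18)

6


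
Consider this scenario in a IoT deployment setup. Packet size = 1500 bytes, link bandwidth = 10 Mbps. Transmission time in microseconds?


Given: packet = 1500 bytes, bandwidth = 10 Mbps
Packet in bits = 1500 * 8 = 12000 bits
Bandwidth = 10 * 10^6 = 10000000 bps
Time = 12000 / 10000000 seconds
Time in us = 12000 * 10^6 / 10000000 = 1200

1200


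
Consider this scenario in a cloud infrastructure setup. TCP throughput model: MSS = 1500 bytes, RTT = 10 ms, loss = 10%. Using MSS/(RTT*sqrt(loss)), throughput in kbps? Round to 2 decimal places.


Given: MSS = 1500 bytes, RTT = 10 ms, loss = 10%
RTT in seconds = 10 / 1000 = 0.01
Loss rate = 10% = 0.1
sqrt(loss) = sqrt(0.1) = 0.316227766017
Throughput (bytes/s) = 1500 / (0.01 * 0.316227766017) = 474341.6490
Throughput (kbps) = 474341.6490 * 8 / 1000 = 3794.733192 -> 3794.73 kbps (2 dp)

3794.73


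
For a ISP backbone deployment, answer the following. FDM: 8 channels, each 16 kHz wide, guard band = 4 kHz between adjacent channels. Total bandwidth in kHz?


Given: 8 channels, 16 kHz each, guard = 4 kHz
Channel bandwidth = 8 * 16 = 128 kHz
Guard bands = 7 gaps * 4 kHz = 28 kHz
Total = 128 + 28 = 156 kHz

156


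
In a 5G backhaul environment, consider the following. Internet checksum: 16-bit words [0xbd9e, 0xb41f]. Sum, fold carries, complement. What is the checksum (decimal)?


Given words: [0xbd9e, 0xb41f]
Step 1: Sum all words
Raw sum = 48542 + 46111 = 94653
Step 2: Fold carry: (29117 + 1) = 29118
One's complement = ~29118 & 0xFFFF = 36417

36417


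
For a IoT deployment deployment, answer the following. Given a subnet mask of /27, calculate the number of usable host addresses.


Given: subnet mask /27
Host bits = 32 - 27 = 5
Total addresses = 2^5 = 32
Usable hosts = 32 - 2 (network + broadcast) = 30

30


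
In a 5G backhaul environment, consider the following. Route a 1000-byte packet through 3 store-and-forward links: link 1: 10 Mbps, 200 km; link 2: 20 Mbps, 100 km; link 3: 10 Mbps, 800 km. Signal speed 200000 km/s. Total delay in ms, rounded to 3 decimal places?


Packet = 1000 bytes = 8000 bits. Store-and-forward: sum (t_trans + t_prop) per link.
Link 1: t_trans = 8000/(10*10^6) s = 0.8000 ms; t_prop = 200/200000 s = 1.0000 ms; subtotal = 1.8000 ms
Link 2: t_trans = 8000/(20*10^6) s = 0.4000 ms; t_prop = 100/200000 s = 0.5000 ms; subtotal = 0.9000 ms
Link 3: t_trans = 8000/(10*10^6) s = 0.8000 ms; t_prop = 800/200000 s = 4.0000 ms; subtotal = 4.8000 ms
End-to-end = 1.8000 + 0.9000 + 4.8000 = 7.5000 ms -> 7.500 ms (3 dp)

7.500


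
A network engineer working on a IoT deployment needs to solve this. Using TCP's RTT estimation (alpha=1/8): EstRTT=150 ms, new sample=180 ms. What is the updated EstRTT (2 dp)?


Given: EstRTT = 150 ms, SampleRTT = 180 ms, alpha = 1/8
New EstRTT = (1 - alpha) * EstRTT + alpha * SampleRTT
(7/8) * 150 = 131.25
(1/8) * 180 = 22.5
New EstRTT = 131.25 + 22.5 = 153.75 ms -> 153.75 ms (2 dp)

153.75


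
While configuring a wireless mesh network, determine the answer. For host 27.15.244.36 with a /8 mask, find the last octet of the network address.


Given: IP = 27.15.244.36, prefix = /8
Subnet mask = 255.0.0.0
Last octet of IP: 36
Last octet of mask: 0
Network last octet = 36 AND 0 = 0

0


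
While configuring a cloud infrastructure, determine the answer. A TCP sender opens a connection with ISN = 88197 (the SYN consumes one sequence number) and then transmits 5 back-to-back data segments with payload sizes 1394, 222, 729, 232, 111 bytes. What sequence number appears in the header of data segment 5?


The SYN occupies sequence number ISN = 88197, so the first data byte is ISN + 1 = 88198.
SEQ of data segment i = (ISN + 1) + sum of payload sizes of segments 1..i-1.
Segment 1: SEQ = 88198, payload = 1394 bytes
Segment 2: SEQ = 89592, payload = 222 bytes
Segment 3: SEQ = 89814, payload = 729 bytes
Segment 4: SEQ = 90543, payload = 232 bytes
Segment 5: SEQ = 90775, payload = 111 bytes
SEQ of segment 5 = 88198 + 1394 + 222 + 729 + 232 = 90775

90775


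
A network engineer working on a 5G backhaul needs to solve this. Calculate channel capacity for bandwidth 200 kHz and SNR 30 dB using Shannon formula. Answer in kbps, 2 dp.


Given: B = 200 kHz, SNR = 30 dB
SNR linear = 10^(30/10) = 1000
1 + SNR = 1001
log2(1001) = 9.9672262588
C = 200 * 1000 * 9.9672262588 = 1993445.2518 bps
C = 1993.445252 kbps -> 1993.45 kbps (2 dp)

1993.45


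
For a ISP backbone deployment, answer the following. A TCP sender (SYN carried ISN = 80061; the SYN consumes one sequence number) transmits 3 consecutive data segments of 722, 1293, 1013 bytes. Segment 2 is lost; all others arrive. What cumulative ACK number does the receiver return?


SYN uses sequence number 80061; first data byte = ISN + 1 = 80062.
Segment 1: SEQ = 80062, len = 722 B, covers [80062, 80783]
Segment 2: SEQ = 80784, len = 1293 B, covers [80784, 82076] [LOST]
Segment 3: SEQ = 82077, len = 1013 B, covers [82077, 83089]
In-order data received: bytes [80062, 80783] (segments 1..1).
Segment 2 missing -> gap begins at byte 80784; later segments buffered out of order.
Cumulative ACK = next expected in-order byte = 80062 + 722 = 80784

80784


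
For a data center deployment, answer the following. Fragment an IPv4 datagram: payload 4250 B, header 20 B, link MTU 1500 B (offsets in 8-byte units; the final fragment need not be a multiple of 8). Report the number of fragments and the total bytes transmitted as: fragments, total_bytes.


Max data per non-final fragment = floor((MTU - header)/8)*8 = floor((1500 - 20)/8)*8 = floor(1480/8)*8 = 1480 B
Final fragment needs no 8-byte alignment: it can carry up to MTU - header = 1480 B
Non-final fragments needed = ceil((payload - 1480) / 1480) = ceil(2770/1480) = ceil(1.8716) = 2
Number of fragments = 2 + 1 = 3
Fragment sizes (data): 2 * 1480 B + 1290 B (last, 1290 <= 1480 OK)
Total bytes sent = payload + n_frags * header = 4250 + 3*20 = 4250 + 60 = 4310 B

3, 4310


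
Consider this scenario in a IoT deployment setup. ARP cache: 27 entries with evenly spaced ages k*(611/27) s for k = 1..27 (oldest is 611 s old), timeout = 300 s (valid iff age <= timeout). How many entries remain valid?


Ages are k * 611/27 s for k = 1..27 (spacing = 22.6296 s).
Entry k is valid iff k * 611/27 <= 300 iff k <= 27 * 300 / 611 = 13.2570
n_valid = floor(13.2570) = 13
(n_stale = 27 - 13 = 14)

13


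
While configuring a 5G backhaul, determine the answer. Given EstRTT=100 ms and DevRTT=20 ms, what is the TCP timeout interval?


Given: EstRTT = 100 ms, DevRTT = 20 ms
Timeout = EstRTT + 4 * DevRTT
4 * DevRTT = 4 * 20 = 80
Timeout = 100 + 80 = 180 ms

180


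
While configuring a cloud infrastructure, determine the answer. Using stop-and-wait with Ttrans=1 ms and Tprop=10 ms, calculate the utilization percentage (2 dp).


Given: Ttrans = 1 ms, Tprop = 10 ms
RTT = 2 * Tprop = 2 * 10 = 20 ms
U = Ttrans / (Ttrans + RTT)
U = 1 / (1 + 20)
U = 1 / 21 = 0.047619
U% = 4.76%

4.76


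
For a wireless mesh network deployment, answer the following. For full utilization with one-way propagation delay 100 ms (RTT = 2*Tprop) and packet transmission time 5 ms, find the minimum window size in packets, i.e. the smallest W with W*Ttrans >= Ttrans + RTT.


Given: Ttrans = 5 ms, RTT = 200 ms (= 2 * Tprop, Tprop = 100 ms)
Time until first ACK returns = Ttrans + RTT = 5 + 200 = 205 ms
Need W * Ttrans >= Ttrans + RTT  ->  W >= (Ttrans + RTT) / Ttrans
(Ttrans + RTT) / Ttrans = 205 / 5 = 41
W_min = ceil(41) = 41

41


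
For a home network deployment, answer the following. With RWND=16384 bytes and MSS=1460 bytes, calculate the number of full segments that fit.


Given: RWND = 16384 bytes, MSS = 1460 bytes
Full segments = floor(RWND / MSS)
Full segments = floor(16384 / 1460)
Full segments = floor(11.2219) = 11

11


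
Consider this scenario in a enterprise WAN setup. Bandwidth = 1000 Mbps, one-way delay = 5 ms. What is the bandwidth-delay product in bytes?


Given: bandwidth = 1000 Mbps, delay = 5 ms
BDP in bits = 1000 * 10^6 * 5 / 1000
BDP in bits = 5000000
BDP in bytes = 5000000 / 8 = 625000

625000


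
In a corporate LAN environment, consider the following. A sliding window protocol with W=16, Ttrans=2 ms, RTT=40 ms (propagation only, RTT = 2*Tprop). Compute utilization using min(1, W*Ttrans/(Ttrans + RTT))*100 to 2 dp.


Given: W = 16, Ttrans = 2 ms, RTT = 40 ms (= 2 * Tprop, Tprop = 20 ms)
Cycle time = Ttrans + RTT = 2 + 40 = 42 ms (first packet sent until its ACK returns)
W * Ttrans = 16 * 2 = 32 ms of sending per cycle
W * Ttrans / (Ttrans + RTT) = 32 / 42 = 0.761905
U = min(1, 0.761905) = 0.761905
U% = 76.19%

76.19


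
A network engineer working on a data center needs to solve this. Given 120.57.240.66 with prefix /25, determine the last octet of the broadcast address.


Given: IP = 120.57.240.66, prefix = /25
Host bits = 32 - 25 = 7
Network last octet = 66 AND mask = 0
Host part size = 2^7 - 1 = 127
Broadcast last octet = 0 OR 127 = 127

127


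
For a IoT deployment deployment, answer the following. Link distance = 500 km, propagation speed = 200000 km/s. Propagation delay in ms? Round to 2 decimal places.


Given: distance = 500 km, speed = 200000 km/s
Delay = distance / speed = 500 / 200000 seconds
Delay in ms = 500 * 1000 / 200000
Delay = 2.5000 ms
Rounded to 2 dp = 2.50 ms

2.50


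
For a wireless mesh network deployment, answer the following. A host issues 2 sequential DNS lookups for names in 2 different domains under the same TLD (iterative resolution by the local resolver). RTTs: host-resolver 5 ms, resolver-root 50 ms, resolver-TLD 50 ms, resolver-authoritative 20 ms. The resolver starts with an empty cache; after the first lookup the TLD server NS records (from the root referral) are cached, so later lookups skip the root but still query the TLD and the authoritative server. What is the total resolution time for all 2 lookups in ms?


Lookup 1 (cold cache): local + root + TLD + auth = 5 + 50 + 50 + 20 = 125 ms
Lookups 2..2 (TLD NS cached -> skip root; new domain -> still ask TLD and auth): local + TLD + auth = 5 + 50 + 20 = 75 ms each
Remaining 1 lookups: 1 * 75 = 75 ms
Total = 125 + 75 = 200 ms

200


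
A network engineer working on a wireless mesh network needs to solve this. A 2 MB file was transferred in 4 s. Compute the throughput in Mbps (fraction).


Given: file = 2 MB, time = 4 s
File in Mb = 2 * 8 = 16 Mb
Throughput = 16 / 4 Mbps
Throughput = 4 Mbps

4


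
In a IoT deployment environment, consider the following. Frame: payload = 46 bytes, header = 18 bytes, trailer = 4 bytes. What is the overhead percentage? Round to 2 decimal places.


Given: payload = 46 B, header = 18 B, trailer = 4 B
Overhead bytes = header + trailer = 18 + 4 = 22
Total frame = payload + overhead = 46 + 22 = 68
Overhead % = 22 / 68 * 100 = 32.3529% -> 32.35% (2 dp)

32.35


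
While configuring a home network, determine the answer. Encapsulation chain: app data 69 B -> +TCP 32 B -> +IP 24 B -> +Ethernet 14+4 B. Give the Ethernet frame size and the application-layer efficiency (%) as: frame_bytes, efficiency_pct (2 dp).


TCP segment = 69 + 32 = 101 B
IP packet = 101 + 24 = 125 B
Ethernet frame = 125 + 14 + 4 = 143 B
Efficiency = app / frame = 69 / 143 = 0.482517 = 48.2517% -> 48.25% (2 dp)

143, 48.25


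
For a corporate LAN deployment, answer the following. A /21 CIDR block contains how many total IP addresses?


Given: CIDR prefix /21
Host bits = 32 - 21 = 11
Total addresses = 2^11 = 2048

2048


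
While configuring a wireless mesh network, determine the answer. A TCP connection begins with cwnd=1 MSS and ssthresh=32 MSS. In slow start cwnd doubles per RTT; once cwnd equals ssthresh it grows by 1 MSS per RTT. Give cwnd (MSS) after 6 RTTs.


RTT 0: cwnd = 1 MSS (initial)
RTT 1: cwnd = 2 MSS (slow start, doubled)
RTT 2: cwnd = 4 MSS (slow start, doubled)
RTT 3: cwnd = 8 MSS (slow start, doubled)
RTT 4: cwnd = 16 MSS (slow start, doubled)
RTT 5: cwnd = 32 MSS (slow start, doubled)
RTT 6: cwnd = 33 MSS (congestion avoidance, +1)

33


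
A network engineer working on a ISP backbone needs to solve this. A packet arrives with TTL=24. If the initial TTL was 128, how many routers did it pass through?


Given: initial TTL = 128, received TTL = 24
Hops = initial TTL - received TTL
Hops = 128 - 24 = 104

104


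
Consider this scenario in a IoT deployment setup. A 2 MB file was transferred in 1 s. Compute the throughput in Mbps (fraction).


Given: file = 2 MB, time = 1 s
File in Mb = 2 * 8 = 16 Mb
Throughput = 16 / 1 Mbps
Throughput = 16 Mbps

16


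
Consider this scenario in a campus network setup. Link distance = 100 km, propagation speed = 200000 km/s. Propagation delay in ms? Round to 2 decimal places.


Given: distance = 100 km, speed = 200000 km/s
Delay = distance / speed = 100 / 200000 seconds
Delay in ms = 100 * 1000 / 200000
Delay = 0.5000 ms
Rounded to 2 dp = 0.50 ms

0.50


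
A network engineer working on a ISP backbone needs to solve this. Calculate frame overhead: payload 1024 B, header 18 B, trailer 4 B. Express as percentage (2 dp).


Given: payload = 1024 B, header = 18 B, trailer = 4 B
Overhead bytes = header + trailer = 18 + 4 = 22
Total frame = payload + overhead = 1024 + 22 = 1046
Overhead % = 22 / 1046 * 100 = 2.1033% -> 2.10% (2 dp)

2.10


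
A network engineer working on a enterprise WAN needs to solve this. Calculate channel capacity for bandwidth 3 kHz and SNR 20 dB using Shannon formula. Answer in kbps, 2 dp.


Given: B = 3 kHz, SNR = 20 dB
SNR linear = 10^(20/10) = 100
1 + SNR = 101
log2(101) = 6.6582114828
C = 3 * 1000 * 6.6582114828 = 19974.6344 bps
C = 19.974634 kbps -> 19.97 kbps (2 dp)

19.97


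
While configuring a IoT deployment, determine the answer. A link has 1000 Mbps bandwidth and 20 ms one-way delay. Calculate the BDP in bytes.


Given: bandwidth = 1000 Mbps, delay = 20 ms
BDP in bits = 1000 * 10^6 * 20 / 1000
BDP in bits = 20000000
BDP in bytes = 20000000 / 8 = 2500000

2500000


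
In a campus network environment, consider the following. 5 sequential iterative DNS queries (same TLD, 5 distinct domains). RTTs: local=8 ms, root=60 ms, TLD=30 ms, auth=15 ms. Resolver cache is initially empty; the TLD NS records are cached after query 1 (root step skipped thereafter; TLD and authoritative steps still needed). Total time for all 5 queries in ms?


Lookup 1 (cold cache): local + root + TLD + auth = 8 + 60 + 30 + 15 = 113 ms
Lookups 2..5 (TLD NS cached -> skip root; new domain -> still ask TLD and auth): local + TLD + auth = 8 + 30 + 15 = 53 ms each
Remaining 4 lookups: 4 * 53 = 212 ms
Total = 113 + 212 = 325 ms

325


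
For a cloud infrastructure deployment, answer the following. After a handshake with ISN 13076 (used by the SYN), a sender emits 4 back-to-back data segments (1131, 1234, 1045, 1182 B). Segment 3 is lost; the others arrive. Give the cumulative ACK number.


SYN uses sequence number 13076; first data byte = ISN + 1 = 13077.
Segment 1: SEQ = 13077, len = 1131 B, covers [13077, 14207]
Segment 2: SEQ = 14208, len = 1234 B, covers [14208, 15441]
Segment 3: SEQ = 15442, len = 1045 B, covers [15442, 16486] [LOST]
Segment 4: SEQ = 16487, len = 1182 B, covers [16487, 17668]
In-order data received: bytes [13077, 15441] (segments 1..2).
Segment 3 missing -> gap begins at byte 15442; later segments buffered out of order.
Cumulative ACK = next expected in-order byte = 13077 + 1131 + 1234 = 15442

15442


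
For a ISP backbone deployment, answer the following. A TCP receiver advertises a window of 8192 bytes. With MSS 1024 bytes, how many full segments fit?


Given: RWND = 8192 bytes, MSS = 1024 bytes
Full segments = floor(RWND / MSS)
Full segments = floor(8192 / 1024)
Full segments = floor(8.0) = 8

8


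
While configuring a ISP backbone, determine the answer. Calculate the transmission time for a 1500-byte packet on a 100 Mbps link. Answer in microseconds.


Given: packet = 1500 bytes, bandwidth = 100 Mbps
Packet in bits = 1500 * 8 = 12000 bits
Bandwidth = 100 * 10^6 = 100000000 bps
Time = 12000 / 100000000 seconds
Time in us = 12000 * 10^6 / 100000000 = 120

120


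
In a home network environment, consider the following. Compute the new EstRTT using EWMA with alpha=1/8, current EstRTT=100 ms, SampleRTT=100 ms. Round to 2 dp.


Given: EstRTT = 100 ms, SampleRTT = 100 ms, alpha = 1/8
New EstRTT = (1 - alpha) * EstRTT + alpha * SampleRTT
(7/8) * 100 = 87.5
(1/8) * 100 = 12.5
New EstRTT = 87.5 + 12.5 = 100 ms -> 100.00 ms (2 dp)

100.00


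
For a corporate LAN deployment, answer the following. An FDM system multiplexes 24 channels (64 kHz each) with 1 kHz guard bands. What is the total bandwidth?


Given: 24 channels, 64 kHz each, guard = 1 kHz
Channel bandwidth = 24 * 64 = 1536 kHz
Guard bands = 23 gaps * 1 kHz = 23 kHz
Total = 1536 + 23 = 1559 kHz

1559


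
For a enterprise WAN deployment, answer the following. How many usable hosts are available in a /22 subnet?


Given: subnet mask /22
Host bits = 32 - 22 = 10
Total addresses = 2^10 = 1024
Usable hosts = 1024 - 2 (network + broadcast) = 1022

1022


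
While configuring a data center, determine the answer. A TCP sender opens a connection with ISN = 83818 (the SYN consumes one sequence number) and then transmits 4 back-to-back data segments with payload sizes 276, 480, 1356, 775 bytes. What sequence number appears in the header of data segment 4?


The SYN occupies sequence number ISN = 83818, so the first data byte is ISN + 1 = 83819.
SEQ of data segment i = (ISN + 1) + sum of payload sizes of segments 1..i-1.
Segment 1: SEQ = 83819, payload = 276 bytes
Segment 2: SEQ = 84095, payload = 480 bytes
Segment 3: SEQ = 84575, payload = 1356 bytes
Segment 4: SEQ = 85931, payload = 775 bytes
SEQ of segment 4 = 83819 + 276 + 480 + 1356 = 85931

85931


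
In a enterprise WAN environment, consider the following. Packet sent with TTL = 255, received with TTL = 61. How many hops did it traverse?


Given: initial TTL = 255, received TTL = 61
Hops = initial TTL - received TTL
Hops = 255 - 61 = 194

194


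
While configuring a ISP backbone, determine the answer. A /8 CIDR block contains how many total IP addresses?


Given: CIDR prefix /8
Host bits = 32 - 8 = 24
Total addresses = 2^24 = 16777216

16777216


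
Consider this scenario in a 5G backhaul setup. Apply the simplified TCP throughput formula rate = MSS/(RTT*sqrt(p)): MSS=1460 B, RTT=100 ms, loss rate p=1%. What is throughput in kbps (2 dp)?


Given: MSS = 1460 bytes, RTT = 100 ms, loss = 1%
RTT in seconds = 100 / 1000 = 0.1
Loss rate = 1% = 0.01
sqrt(loss) = sqrt(0.01) = 0.1
Throughput (bytes/s) = 1460 / (0.1 * 0.1) = 146000.0000
Throughput (kbps) = 146000.0000 * 8 / 1000 = 1168.000000 -> 1168.00 kbps (2 dp)

1168.00


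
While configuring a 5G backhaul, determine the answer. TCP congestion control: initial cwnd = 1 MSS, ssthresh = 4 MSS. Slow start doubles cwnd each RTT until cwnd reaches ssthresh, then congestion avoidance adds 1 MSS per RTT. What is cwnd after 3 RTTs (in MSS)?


RTT 0: cwnd = 1 MSS (initial)
RTT 1: cwnd = 2 MSS (slow start, doubled)
RTT 2: cwnd = 4 MSS (slow start, doubled)
RTT 3: cwnd = 5 MSS (congestion avoidance, +1)

5


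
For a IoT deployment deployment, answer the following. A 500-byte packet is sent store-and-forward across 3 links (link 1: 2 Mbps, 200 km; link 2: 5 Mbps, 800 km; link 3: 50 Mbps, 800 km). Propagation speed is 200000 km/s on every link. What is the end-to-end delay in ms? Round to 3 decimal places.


Packet = 500 bytes = 4000 bits. Store-and-forward: sum (t_trans + t_prop) per link.
Link 1: t_trans = 4000/(2*10^6) s = 2.0000 ms; t_prop = 200/200000 s = 1.0000 ms; subtotal = 3.0000 ms
Link 2: t_trans = 4000/(5*10^6) s = 0.8000 ms; t_prop = 800/200000 s = 4.0000 ms; subtotal = 4.8000 ms
Link 3: t_trans = 4000/(50*10^6) s = 0.0800 ms; t_prop = 800/200000 s = 4.0000 ms; subtotal = 4.0800 ms
End-to-end = 3.0000 + 4.8000 + 4.0800 = 11.8800 ms -> 11.880 ms (3 dp)

11.880


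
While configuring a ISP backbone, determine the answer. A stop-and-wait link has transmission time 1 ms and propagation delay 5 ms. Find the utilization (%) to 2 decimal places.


Given: Ttrans = 1 ms, Tprop = 5 ms
RTT = 2 * Tprop = 2 * 5 = 10 ms
U = Ttrans / (Ttrans + RTT)
U = 1 / (1 + 10)
U = 1 / 11 = 0.090909
U% = 9.09%

9.09


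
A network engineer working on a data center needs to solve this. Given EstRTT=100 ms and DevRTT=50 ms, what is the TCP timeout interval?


Given: EstRTT = 100 ms, DevRTT = 50 ms
Timeout = EstRTT + 4 * DevRTT
4 * DevRTT = 4 * 50 = 200
Timeout = 100 + 200 = 300 ms

300


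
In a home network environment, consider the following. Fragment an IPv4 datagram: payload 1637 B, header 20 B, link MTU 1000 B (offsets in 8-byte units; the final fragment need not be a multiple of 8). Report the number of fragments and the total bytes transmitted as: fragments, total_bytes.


Max data per non-final fragment = floor((MTU - header)/8)*8 = floor((1000 - 20)/8)*8 = floor(980/8)*8 = 976 B
Final fragment needs no 8-byte alignment: it can carry up to MTU - header = 980 B
Non-final fragments needed = ceil((payload - 980) / 976) = ceil(657/976) = ceil(0.6732) = 1
Number of fragments = 1 + 1 = 2
Fragment sizes (data): 1 * 976 B + 661 B (last, 661 <= 980 OK)
Total bytes sent = payload + n_frags * header = 1637 + 2*20 = 1637 + 40 = 1677 B

2, 1677
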